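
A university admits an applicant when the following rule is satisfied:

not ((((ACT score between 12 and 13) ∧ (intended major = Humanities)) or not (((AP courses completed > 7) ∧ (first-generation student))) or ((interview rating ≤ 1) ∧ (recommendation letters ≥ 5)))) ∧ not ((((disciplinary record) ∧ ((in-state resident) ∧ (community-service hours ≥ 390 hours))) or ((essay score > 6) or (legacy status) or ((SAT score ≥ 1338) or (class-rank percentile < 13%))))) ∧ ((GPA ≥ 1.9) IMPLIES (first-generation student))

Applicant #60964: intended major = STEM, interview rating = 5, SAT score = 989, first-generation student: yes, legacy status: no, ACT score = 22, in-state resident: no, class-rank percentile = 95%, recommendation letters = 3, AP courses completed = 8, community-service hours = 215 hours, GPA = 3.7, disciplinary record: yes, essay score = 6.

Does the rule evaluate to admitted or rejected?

Admitted

Atomic conditions:
  ACT score between 12 and 13: 22 in [12, 13] is false
  intended major = Humanities: STEM == Humanities is false
  AP courses completed > 7: 8 > 7 is true
  first-generation student: yes → true
  interview rating ≤ 1: 5 ≤ 1 is false
  recommendation letters ≥ 5: 3 ≥ 5 is false
  disciplinary record: yes → true
  in-state resident: no → false
  community-service hours ≥ 390 hours: 215 ≥ 390 is false
  essay score > 6: 6 > 6 is false
  legacy status: no → false
  SAT score ≥ 1338: 989 ≥ 1338 is false
  class-rank percentile < 13%: 95 < 13 is false
  GPA ≥ 1.9: 3.7 ≥ 1.9 is true
Combine:
[1.1.1] false AND false = false
[1.1.2.1] true AND true = true
[1.1.2] NOT true = false
[1.1.3] false AND false = false
[1.1] false OR false OR false = false
[1] NOT false = true
[2.1.1.2] false AND false = false
[2.1.1] true AND false = false
[2.1.2.3] false OR false = false
[2.1.2] false OR false OR false = false
[2.1] false OR false = false
[2] NOT false = true
[3] true → true = true
[root] true AND true AND true = true
Overall: true → admitted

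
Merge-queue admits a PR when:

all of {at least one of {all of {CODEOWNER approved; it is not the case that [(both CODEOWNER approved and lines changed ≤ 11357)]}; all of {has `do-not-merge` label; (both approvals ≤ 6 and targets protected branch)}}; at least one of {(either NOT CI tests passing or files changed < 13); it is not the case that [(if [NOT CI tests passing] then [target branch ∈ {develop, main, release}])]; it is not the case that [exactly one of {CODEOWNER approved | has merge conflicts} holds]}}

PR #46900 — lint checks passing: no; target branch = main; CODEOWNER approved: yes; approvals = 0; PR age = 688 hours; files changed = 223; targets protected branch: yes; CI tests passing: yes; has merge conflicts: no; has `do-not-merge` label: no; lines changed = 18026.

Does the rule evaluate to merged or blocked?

Atomic conditions:
  CODEOWNER approved: yes → true
  lines changed ≤ 11357: 18026 ≤ 11357 is false
  has `do-not-merge` label: no → false
  approvals ≤ 6: 0 ≤ 6 is true
  targets protected branch: yes → true
  NOT CI tests passing: yes → false
  files changed < 13: 223 < 13 is false
  target branch ∈ {develop, main, release}: main is in the set → true
  has merge conflicts: no → false
Combine:
[1.1.2.1] true AND false = false
[1.1.2] NOT false = true
[1.1] true AND true = true
[1.2.2] true AND true = true
[1.2] false AND true = false
[1] true OR false = true
[2.1] false OR false = false
[2.2.1] false → true (antecedent false ⇒ implication holds) = true
[2.2] NOT true = false
[2.3.1] exactly-one(true, false) = true
[2.3] NOT true = false
[2] false OR false OR false = false
[root] true AND false = false
Overall: false → blocked

Blocked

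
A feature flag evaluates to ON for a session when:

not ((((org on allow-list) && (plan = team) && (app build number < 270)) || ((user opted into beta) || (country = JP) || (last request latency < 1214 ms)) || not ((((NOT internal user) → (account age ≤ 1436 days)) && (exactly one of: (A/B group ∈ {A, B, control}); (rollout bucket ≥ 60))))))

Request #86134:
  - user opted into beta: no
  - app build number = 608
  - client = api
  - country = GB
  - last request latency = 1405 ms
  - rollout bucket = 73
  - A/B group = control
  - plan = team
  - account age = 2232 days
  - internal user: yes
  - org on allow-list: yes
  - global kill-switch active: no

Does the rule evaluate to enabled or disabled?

Atomic conditions:
  org on allow-list: yes → true
  plan = team: team == team is true
  app build number < 270: 608 < 270 is false
  user opted into beta: no → false
  country = JP: GB == JP is false
  last request latency < 1214 ms: 1405 < 1214 is false
  NOT internal user: yes → false
  account age ≤ 1436 days: 2232 ≤ 1436 is false
  A/B group ∈ {A, B, control}: control is in the set → true
  rollout bucket ≥ 60: 73 ≥ 60 is true
Combine:
[1.1] true AND true AND false = false
[1.2] false OR false OR false = false
[1.3.1.1] false → false (antecedent false ⇒ implication holds) = true
[1.3.1.2] exactly-one(true, true) = false
[1.3.1] true AND false = false
[1.3] NOT false = true
[1] false OR false OR true = true
[root] NOT true = false
Overall: false → disabled

Disabled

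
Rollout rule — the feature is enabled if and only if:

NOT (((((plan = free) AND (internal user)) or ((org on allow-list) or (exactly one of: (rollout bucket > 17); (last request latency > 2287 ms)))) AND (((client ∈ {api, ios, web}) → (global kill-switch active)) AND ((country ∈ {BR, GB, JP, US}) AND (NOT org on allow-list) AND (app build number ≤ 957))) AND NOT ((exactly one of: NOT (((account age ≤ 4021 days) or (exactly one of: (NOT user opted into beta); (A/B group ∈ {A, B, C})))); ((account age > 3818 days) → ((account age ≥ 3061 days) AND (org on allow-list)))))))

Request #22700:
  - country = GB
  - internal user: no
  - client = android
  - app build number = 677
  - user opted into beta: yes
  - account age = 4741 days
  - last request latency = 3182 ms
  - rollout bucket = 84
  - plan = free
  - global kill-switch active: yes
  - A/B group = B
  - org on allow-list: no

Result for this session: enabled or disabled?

Atomic conditions:
  plan = free: free == free is true
  internal user: no → false
  org on allow-list: no → false
  rollout bucket > 17: 84 > 17 is true
  last request latency > 2287 ms: 3182 > 2287 is true
  client ∈ {api, ios, web}: android is not in the set → false
  global kill-switch active: yes → true
  country ∈ {BR, GB, JP, US}: GB is in the set → true
  NOT org on allow-list: no → true
  app build number ≤ 957: 677 ≤ 957 is true
  account age ≤ 4021 days: 4741 ≤ 4021 is false
  NOT user opted into beta: yes → false
  A/B group ∈ {A, B, C}: B is in the set → true
  account age > 3818 days: 4741 > 3818 is true
  account age ≥ 3061 days: 4741 ≥ 3061 is true
Combine:
[1.1.1] true AND false = false
[1.1.2.2] exactly-one(true, true) = false
[1.1.2] false OR false = false
[1.1] false OR false = false
[1.2.1] false → true (antecedent false ⇒ implication holds) = true
[1.2.2] true AND true AND true = true
[1.2] true AND true = true
[1.3.1.1.1.2] exactly-one(false, true) = true
[1.3.1.1.1] false OR true = true
[1.3.1.1] NOT true = false
[1.3.1.2.2] true AND false = false
[1.3.1.2] true → false = false
[1.3.1] exactly-one(false, false) = false
[1.3] NOT false = true
[1] false AND true AND true = false
[root] NOT false = true
Overall: true → enabled

Enabled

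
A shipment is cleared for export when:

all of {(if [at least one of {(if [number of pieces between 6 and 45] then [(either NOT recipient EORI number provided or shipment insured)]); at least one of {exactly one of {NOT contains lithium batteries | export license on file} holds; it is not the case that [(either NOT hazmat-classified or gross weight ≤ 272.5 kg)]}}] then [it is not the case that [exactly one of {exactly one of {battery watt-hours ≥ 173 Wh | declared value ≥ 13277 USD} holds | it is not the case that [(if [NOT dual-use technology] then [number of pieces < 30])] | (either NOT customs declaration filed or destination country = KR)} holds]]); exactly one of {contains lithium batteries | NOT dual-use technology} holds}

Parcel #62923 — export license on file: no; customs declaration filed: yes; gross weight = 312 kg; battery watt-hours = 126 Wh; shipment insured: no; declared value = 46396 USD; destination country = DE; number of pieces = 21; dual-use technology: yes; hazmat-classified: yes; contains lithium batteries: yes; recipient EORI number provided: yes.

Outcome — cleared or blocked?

Atomic conditions:
  number of pieces between 6 and 45: 21 in [6, 45] is true
  NOT recipient EORI number provided: yes → false
  shipment insured: no → false
  NOT contains lithium batteries: yes → false
  export license on file: no → false
  NOT hazmat-classified: yes → false
  gross weight ≤ 272.5 kg: 312 ≤ 272.5 is false
  battery watt-hours ≥ 173 Wh: 126 ≥ 173 is false
  declared value ≥ 13277 USD: 46396 ≥ 13277 is true
  NOT dual-use technology: yes → false
  number of pieces < 30: 21 < 30 is true
  NOT customs declaration filed: yes → false
  destination country = KR: DE == KR is false
  contains lithium batteries: yes → true
Combine:
[1.1.1.2] false OR false = false
[1.1.1] true → false = false
[1.1.2.1] exactly-one(false, false) = false
[1.1.2.2.1] false OR false = false
[1.1.2.2] NOT false = true
[1.1.2] false OR true = true
[1.1] false OR true = true
[1.2.1.1] exactly-one(false, true) = true
[1.2.1.2.1] false → true (antecedent false ⇒ implication holds) = true
[1.2.1.2] NOT true = false
[1.2.1.3] false OR false = false
[1.2.1] exactly-one(true, false, false) = true
[1.2] NOT true = false
[1] true → false = false
[2] exactly-one(true, false) = true
[root] false AND true = false
Overall: false → blocked

Blocked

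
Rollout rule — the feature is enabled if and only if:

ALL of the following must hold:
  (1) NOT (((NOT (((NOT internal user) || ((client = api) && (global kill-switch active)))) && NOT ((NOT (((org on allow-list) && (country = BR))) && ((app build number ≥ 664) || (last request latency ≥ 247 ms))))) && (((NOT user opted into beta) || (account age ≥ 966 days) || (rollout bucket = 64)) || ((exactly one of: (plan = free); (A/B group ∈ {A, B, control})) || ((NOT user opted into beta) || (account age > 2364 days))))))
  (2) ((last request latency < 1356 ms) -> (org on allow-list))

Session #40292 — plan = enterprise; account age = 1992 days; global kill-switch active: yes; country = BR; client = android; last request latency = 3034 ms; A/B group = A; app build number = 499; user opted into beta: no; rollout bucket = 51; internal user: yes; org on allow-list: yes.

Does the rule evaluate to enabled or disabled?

Atomic conditions:
  NOT internal user: yes → false
  client = api: android == api is false
  global kill-switch active: yes → true
  org on allow-list: yes → true
  country = BR: BR == BR is true
  app build number ≥ 664: 499 ≥ 664 is false
  last request latency ≥ 247 ms: 3034 ≥ 247 is true
  NOT user opted into beta: no → true
  account age ≥ 966 days: 1992 ≥ 966 is true
  rollout bucket = 64: 51 == 64 is false
  plan = free: enterprise == free is false
  A/B group ∈ {A, B, control}: A is in the set → true
  account age > 2364 days: 1992 > 2364 is false
  last request latency < 1356 ms: 3034 < 1356 is false
Combine:
[1.1.1.1.1.2] false AND true = false
[1.1.1.1.1] false OR false = false
[1.1.1.1] NOT false = true
[1.1.1.2.1.1.1] true AND true = true
[1.1.1.2.1.1] NOT true = false
[1.1.1.2.1.2] false OR true = true
[1.1.1.2.1] false AND true = false
[1.1.1.2] NOT false = true
[1.1.1] true AND true = true
[1.1.2.1] true OR true OR false = true
[1.1.2.2.1] exactly-one(false, true) = true
[1.1.2.2.2] true OR false = true
[1.1.2.2] true OR true = true
[1.1.2] true OR true = true
[1.1] true AND true = true
[1] NOT true = false
[2] false → true (antecedent false ⇒ implication holds) = true
[root] false AND true = false
Overall: false → disabled

Disabled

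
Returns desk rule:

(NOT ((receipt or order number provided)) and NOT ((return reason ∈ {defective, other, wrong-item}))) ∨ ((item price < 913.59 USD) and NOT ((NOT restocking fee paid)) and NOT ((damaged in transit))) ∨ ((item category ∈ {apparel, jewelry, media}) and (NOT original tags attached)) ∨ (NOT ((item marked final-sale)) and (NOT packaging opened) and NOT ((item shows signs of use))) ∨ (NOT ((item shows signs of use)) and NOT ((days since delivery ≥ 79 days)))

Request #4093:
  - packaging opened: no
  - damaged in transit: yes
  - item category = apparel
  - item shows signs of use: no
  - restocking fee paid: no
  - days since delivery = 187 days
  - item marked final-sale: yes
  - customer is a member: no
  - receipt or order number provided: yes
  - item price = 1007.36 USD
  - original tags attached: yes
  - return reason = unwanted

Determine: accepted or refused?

Refused

Atomic conditions:
  receipt or order number provided: yes → true
  return reason ∈ {defective, other, wrong-item}: unwanted is not in the set → false
  item price < 913.59 USD: 1007.36 < 913.59 is false
  NOT restocking fee paid: no → true
  damaged in transit: yes → true
  item category ∈ {apparel, jewelry, media}: apparel is in the set → true
  NOT original tags attached: yes → false
  item marked final-sale: yes → true
  NOT packaging opened: no → true
  item shows signs of use: no → false
  days since delivery ≥ 79 days: 187 ≥ 79 is true
Combine:
[1.1] NOT true = false
[1.2] NOT false = true
[1] false AND true = false
[2.2] NOT true = false
[2.3] NOT true = false
[2] false AND false AND false = false
[3] true AND false = false
[4.1] NOT true = false
[4.3] NOT false = true
[4] false AND true AND true = false
[5.1] NOT false = true
[5.2] NOT true = false
[5] true AND false = false
[root] false OR false OR false OR false OR false = false
Overall: false → refused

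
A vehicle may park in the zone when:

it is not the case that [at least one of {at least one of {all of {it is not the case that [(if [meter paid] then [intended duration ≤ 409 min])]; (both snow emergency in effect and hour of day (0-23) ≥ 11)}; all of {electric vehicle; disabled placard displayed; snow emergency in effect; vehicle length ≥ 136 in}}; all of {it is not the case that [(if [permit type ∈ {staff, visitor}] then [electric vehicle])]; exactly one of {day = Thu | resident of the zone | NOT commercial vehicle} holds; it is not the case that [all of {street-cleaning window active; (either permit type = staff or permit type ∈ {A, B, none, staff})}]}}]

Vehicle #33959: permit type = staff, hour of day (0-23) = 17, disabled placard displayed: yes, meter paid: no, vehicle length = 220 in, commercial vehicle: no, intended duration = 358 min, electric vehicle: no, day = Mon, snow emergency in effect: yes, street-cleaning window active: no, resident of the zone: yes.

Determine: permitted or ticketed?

Atomic conditions:
  meter paid: no → false
  intended duration ≤ 409 min: 358 ≤ 409 is true
  snow emergency in effect: yes → true
  hour of day (0-23) ≥ 11: 17 ≥ 11 is true
  electric vehicle: no → false
  disabled placard displayed: yes → true
  vehicle length ≥ 136 in: 220 ≥ 136 is true
  permit type ∈ {staff, visitor}: staff is in the set → true
  day = Thu: Mon == Thu is false
  resident of the zone: yes → true
  NOT commercial vehicle: no → true
  street-cleaning window active: no → false
  permit type = staff: staff == staff is true
  permit type ∈ {A, B, none, staff}: staff is in the set → true
Combine:
[1.1.1.1.1] false → true (antecedent false ⇒ implication holds) = true
[1.1.1.1] NOT true = false
[1.1.1.2] true AND true = true
[1.1.1] false AND true = false
[1.1.2] false AND true AND true AND true = false
[1.1] false OR false = false
[1.2.1.1] true → false = false
[1.2.1] NOT false = true
[1.2.2] exactly-one(false, true, true) = false
[1.2.3.1.2] true OR true = true
[1.2.3.1] false AND true = false
[1.2.3] NOT false = true
[1.2] true AND false AND true = false
[1] false OR false = false
[root] NOT false = true
Overall: true → permitted

Permitted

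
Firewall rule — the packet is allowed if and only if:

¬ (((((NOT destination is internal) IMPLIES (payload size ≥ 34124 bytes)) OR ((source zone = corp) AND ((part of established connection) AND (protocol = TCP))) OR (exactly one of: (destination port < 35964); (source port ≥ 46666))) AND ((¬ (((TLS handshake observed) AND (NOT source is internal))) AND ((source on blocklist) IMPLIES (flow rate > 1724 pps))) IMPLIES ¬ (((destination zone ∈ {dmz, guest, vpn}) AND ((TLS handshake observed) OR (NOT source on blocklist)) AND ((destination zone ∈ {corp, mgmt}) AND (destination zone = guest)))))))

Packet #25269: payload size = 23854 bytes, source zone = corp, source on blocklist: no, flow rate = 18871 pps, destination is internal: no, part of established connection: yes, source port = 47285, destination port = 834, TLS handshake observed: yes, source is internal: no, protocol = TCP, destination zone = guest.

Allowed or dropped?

Dropped

Atomic conditions:
  NOT destination is internal: no → true
  payload size ≥ 34124 bytes: 23854 ≥ 34124 is false
  source zone = corp: corp == corp is true
  part of established connection: yes → true
  protocol = TCP: TCP == TCP is true
  destination port < 35964: 834 < 35964 is true
  source port ≥ 46666: 47285 ≥ 46666 is true
  TLS handshake observed: yes → true
  NOT source is internal: no → true
  source on blocklist: no → false
  flow rate > 1724 pps: 18871 > 1724 is true
  destination zone ∈ {dmz, guest, vpn}: guest is in the set → true
  NOT source on blocklist: no → true
  destination zone ∈ {corp, mgmt}: guest is not in the set → false
  destination zone = guest: guest == guest is true
Combine:
[1.1.1] true → false = false
[1.1.2.2] true AND true = true
[1.1.2] true AND true = true
[1.1.3] exactly-one(true, true) = false
[1.1] false OR true OR false = true
[1.2.1.1.1] true AND true = true
[1.2.1.1] NOT true = false
[1.2.1.2] false → true (antecedent false ⇒ implication holds) = true
[1.2.1] false AND true = false
[1.2.2.1.2] true OR true = true
[1.2.2.1.3] false AND true = false
[1.2.2.1] true AND true AND false = false
[1.2.2] NOT false = true
[1.2] false → true (antecedent false ⇒ implication holds) = true
[1] true AND true = true
[root] NOT true = false
Overall: false → dropped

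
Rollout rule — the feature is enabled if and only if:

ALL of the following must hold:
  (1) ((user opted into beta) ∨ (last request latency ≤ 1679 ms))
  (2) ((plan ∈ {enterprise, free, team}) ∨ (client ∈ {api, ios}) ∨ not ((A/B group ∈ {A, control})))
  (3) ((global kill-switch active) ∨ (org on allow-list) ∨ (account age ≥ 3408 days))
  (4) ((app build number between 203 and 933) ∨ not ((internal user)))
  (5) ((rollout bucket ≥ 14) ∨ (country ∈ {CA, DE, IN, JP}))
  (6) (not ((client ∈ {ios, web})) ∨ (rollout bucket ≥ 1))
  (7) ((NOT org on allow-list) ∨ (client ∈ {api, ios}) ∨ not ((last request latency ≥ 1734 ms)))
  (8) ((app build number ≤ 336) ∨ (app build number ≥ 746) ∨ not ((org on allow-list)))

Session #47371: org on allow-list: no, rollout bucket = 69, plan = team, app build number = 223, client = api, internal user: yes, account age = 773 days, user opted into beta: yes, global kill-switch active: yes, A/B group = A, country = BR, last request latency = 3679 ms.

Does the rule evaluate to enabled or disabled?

Atomic conditions:
  user opted into beta: yes → true
  last request latency ≤ 1679 ms: 3679 ≤ 1679 is false
  plan ∈ {enterprise, free, team}: team is in the set → true
  client ∈ {api, ios}: api is in the set → true
  A/B group ∈ {A, control}: A is in the set → true
  global kill-switch active: yes → true
  org on allow-list: no → false
  account age ≥ 3408 days: 773 ≥ 3408 is false
  app build number between 203 and 933: 223 in [203, 933] is true
  internal user: yes → true
  rollout bucket ≥ 14: 69 ≥ 14 is true
  country ∈ {CA, DE, IN, JP}: BR is not in the set → false
  client ∈ {ios, web}: api is not in the set → false
  rollout bucket ≥ 1: 69 ≥ 1 is true
  NOT org on allow-list: no → true
  last request latency ≥ 1734 ms: 3679 ≥ 1734 is true
  app build number ≤ 336: 223 ≤ 336 is true
  app build number ≥ 746: 223 ≥ 746 is false
Combine:
[1] true OR false = true
[2.3] NOT true = false
[2] true OR true OR false = true
[3] true OR false OR false = true
[4.2] NOT true = false
[4] true OR false = true
[5] true OR false = true
[6.1] NOT false = true
[6] true OR true = true
[7.3] NOT true = false
[7] true OR true OR false = true
[8.3] NOT false = true
[8] true OR false OR true = true
[root] true AND true AND true AND true AND true AND true AND true AND true = true
Overall: true → enabled

Enabled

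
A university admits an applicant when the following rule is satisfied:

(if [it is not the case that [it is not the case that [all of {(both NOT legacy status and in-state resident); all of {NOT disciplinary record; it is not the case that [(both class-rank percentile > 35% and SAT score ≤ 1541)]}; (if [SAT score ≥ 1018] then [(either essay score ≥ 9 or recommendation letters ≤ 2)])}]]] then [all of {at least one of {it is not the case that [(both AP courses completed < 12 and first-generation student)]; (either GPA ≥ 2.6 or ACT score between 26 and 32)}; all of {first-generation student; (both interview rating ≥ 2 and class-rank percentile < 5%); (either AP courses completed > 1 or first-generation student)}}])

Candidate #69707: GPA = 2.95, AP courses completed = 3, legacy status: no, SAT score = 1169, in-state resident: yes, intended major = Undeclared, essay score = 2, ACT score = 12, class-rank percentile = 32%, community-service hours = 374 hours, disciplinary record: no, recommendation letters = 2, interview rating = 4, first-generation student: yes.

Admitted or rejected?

Rejected

Atomic conditions:
  NOT legacy status: no → true
  in-state resident: yes → true
  NOT disciplinary record: no → true
  class-rank percentile > 35%: 32 > 35 is false
  SAT score ≤ 1541: 1169 ≤ 1541 is true
  SAT score ≥ 1018: 1169 ≥ 1018 is true
  essay score ≥ 9: 2 ≥ 9 is false
  recommendation letters ≤ 2: 2 ≤ 2 is true
  AP courses completed < 12: 3 < 12 is true
  first-generation student: yes → true
  GPA ≥ 2.6: 2.95 ≥ 2.6 is true
  ACT score between 26 and 32: 12 in [26, 32] is false
  interview rating ≥ 2: 4 ≥ 2 is true
  class-rank percentile < 5%: 32 < 5 is false
  AP courses completed > 1: 3 > 1 is true
Combine:
[1.1.1.1] true AND true = true
[1.1.1.2.2.1] false AND true = false
[1.1.1.2.2] NOT false = true
[1.1.1.2] true AND true = true
[1.1.1.3.2] false OR true = true
[1.1.1.3] true → true = true
[1.1.1] true AND true AND true = true
[1.1] NOT true = false
[1] NOT false = true
[2.1.1.1] true AND true = true
[2.1.1] NOT true = false
[2.1.2] true OR false = true
[2.1] false OR true = true
[2.2.2] true AND false = false
[2.2.3] true OR true = true
[2.2] true AND false AND true = false
[2] true AND false = false
[root] true → false = false
Overall: false → rejected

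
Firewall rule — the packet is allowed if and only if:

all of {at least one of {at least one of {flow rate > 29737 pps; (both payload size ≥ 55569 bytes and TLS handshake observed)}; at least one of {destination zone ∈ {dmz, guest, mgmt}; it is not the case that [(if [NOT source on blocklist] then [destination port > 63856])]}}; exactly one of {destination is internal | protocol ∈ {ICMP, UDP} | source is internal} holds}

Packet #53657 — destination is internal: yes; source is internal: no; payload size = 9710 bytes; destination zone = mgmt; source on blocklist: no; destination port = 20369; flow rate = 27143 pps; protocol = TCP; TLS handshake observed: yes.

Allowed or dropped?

Atomic conditions:
  flow rate > 29737 pps: 27143 > 29737 is false
  payload size ≥ 55569 bytes: 9710 ≥ 55569 is false
  TLS handshake observed: yes → true
  destination zone ∈ {dmz, guest, mgmt}: mgmt is in the set → true
  NOT source on blocklist: no → true
  destination port > 63856: 20369 > 63856 is false
  destination is internal: yes → true
  protocol ∈ {ICMP, UDP}: TCP is not in the set → false
  source is internal: no → false
Combine:
[1.1.2] false AND true = false
[1.1] false OR false = false
[1.2.2.1] true → false = false
[1.2.2] NOT false = true
[1.2] true OR true = true
[1] false OR true = true
[2] exactly-one(true, false, false) = true
[root] true AND true = true
Overall: true → allowed

Allowed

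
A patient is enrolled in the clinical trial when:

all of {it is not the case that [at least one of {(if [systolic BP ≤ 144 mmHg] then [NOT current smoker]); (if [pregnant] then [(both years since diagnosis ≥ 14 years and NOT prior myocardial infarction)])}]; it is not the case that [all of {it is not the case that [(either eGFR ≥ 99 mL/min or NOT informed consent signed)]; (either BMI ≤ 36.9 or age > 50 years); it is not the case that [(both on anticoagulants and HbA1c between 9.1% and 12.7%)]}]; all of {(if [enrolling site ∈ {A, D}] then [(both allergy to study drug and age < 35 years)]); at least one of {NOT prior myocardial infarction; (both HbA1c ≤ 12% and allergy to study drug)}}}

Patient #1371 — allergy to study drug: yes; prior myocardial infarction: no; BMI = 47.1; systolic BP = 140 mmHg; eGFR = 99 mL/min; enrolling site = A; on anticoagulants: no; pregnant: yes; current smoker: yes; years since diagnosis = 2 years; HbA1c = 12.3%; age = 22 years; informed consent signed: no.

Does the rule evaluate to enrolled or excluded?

Atomic conditions:
  systolic BP ≤ 144 mmHg: 140 ≤ 144 is true
  NOT current smoker: yes → false
  pregnant: yes → true
  years since diagnosis ≥ 14 years: 2 ≥ 14 is false
  NOT prior myocardial infarction: no → true
  eGFR ≥ 99 mL/min: 99 ≥ 99 is true
  NOT informed consent signed: no → true
  BMI ≤ 36.9: 47.1 ≤ 36.9 is false
  age > 50 years: 22 > 50 is false
  on anticoagulants: no → false
  HbA1c between 9.1% and 12.7%: 12.3 in [9.1, 12.7] is true
  enrolling site ∈ {A, D}: A is in the set → true
  allergy to study drug: yes → true
  age < 35 years: 22 < 35 is true
  HbA1c ≤ 12%: 12.3 ≤ 12 is false
Combine:
[1.1.1] true → false = false
[1.1.2.2] false AND true = false
[1.1.2] true → false = false
[1.1] false OR false = false
[1] NOT false = true
[2.1.1.1] true OR true = true
[2.1.1] NOT true = false
[2.1.2] false OR false = false
[2.1.3.1] false AND true = false
[2.1.3] NOT false = true
[2.1] false AND false AND true = false
[2] NOT false = true
[3.1.2] true AND true = true
[3.1] true → true = true
[3.2.2] false AND true = false
[3.2] true OR false = true
[3] true AND true = true
[root] true AND true AND true = true
Overall: true → enrolled

Enrolled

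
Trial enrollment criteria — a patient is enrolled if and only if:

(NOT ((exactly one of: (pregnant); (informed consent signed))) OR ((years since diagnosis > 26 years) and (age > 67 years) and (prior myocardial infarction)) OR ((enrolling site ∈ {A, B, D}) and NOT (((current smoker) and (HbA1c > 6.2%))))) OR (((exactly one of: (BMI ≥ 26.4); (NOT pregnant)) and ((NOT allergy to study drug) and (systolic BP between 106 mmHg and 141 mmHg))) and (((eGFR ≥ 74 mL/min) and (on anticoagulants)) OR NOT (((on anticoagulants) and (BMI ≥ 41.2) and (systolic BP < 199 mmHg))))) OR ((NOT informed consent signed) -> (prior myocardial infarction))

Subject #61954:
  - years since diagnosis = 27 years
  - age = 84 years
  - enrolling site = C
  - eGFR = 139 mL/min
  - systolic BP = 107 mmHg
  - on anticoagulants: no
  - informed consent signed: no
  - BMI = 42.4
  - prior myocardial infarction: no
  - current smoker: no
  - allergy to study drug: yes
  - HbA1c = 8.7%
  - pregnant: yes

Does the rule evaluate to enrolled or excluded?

Excluded

Atomic conditions:
  pregnant: yes → true
  informed consent signed: no → false
  years since diagnosis > 26 years: 27 > 26 is true
  age > 67 years: 84 > 67 is true
  prior myocardial infarction: no → false
  enrolling site ∈ {A, B, D}: C is not in the set → false
  current smoker: no → false
  HbA1c > 6.2%: 8.7 > 6.2 is true
  BMI ≥ 26.4: 42.4 ≥ 26.4 is true
  NOT pregnant: yes → false
  NOT allergy to study drug: yes → false
  systolic BP between 106 mmHg and 141 mmHg: 107 in [106, 141] is true
  eGFR ≥ 74 mL/min: 139 ≥ 74 is true
  on anticoagulants: no → false
  BMI ≥ 41.2: 42.4 ≥ 41.2 is true
  systolic BP < 199 mmHg: 107 < 199 is true
  NOT informed consent signed: no → true
Combine:
[1.1.1] exactly-one(true, false) = true
[1.1] NOT true = false
[1.2] true AND true AND false = false
[1.3.2.1] false AND true = false
[1.3.2] NOT false = true
[1.3] false AND true = false
[1] false OR false OR false = false
[2.1.1] exactly-one(true, false) = true
[2.1.2] false AND true = false
[2.1] true AND false = false
[2.2.1] true AND false = false
[2.2.2.1] false AND true AND true = false
[2.2.2] NOT false = true
[2.2] false OR true = true
[2] false AND true = false
[3] true → false = false
[root] false OR false OR false = false
Overall: false → excluded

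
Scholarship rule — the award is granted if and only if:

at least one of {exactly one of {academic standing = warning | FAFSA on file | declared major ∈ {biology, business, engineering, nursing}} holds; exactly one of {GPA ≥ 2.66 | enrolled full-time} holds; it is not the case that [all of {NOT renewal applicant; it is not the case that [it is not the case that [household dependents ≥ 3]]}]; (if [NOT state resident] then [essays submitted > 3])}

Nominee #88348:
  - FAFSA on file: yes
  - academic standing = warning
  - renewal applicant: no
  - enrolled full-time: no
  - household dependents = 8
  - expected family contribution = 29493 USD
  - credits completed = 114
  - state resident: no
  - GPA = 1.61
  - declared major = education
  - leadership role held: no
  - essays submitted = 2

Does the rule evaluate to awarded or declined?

Declined

Atomic conditions:
  academic standing = warning: warning == warning is true
  FAFSA on file: yes → true
  declared major ∈ {biology, business, engineering, nursing}: education is not in the set → false
  GPA ≥ 2.66: 1.61 ≥ 2.66 is false
  enrolled full-time: no → false
  NOT renewal applicant: no → true
  household dependents ≥ 3: 8 ≥ 3 is true
  NOT state resident: no → true
  essays submitted > 3: 2 > 3 is false
Combine:
[1] exactly-one(true, true, false) = false
[2] exactly-one(false, false) = false
[3.1.2.1] NOT true = false
[3.1.2] NOT false = true
[3.1] true AND true = true
[3] NOT true = false
[4] true → false = false
[root] false OR false OR false OR false = false
Overall: false → declined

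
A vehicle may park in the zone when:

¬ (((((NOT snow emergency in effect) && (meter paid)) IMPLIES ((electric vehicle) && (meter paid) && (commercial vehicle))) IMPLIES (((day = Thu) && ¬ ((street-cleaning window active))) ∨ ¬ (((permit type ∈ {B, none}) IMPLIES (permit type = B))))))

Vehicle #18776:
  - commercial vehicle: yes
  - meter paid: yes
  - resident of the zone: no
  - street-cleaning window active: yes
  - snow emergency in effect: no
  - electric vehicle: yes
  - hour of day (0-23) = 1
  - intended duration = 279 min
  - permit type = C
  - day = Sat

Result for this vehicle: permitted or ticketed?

Atomic conditions:
  NOT snow emergency in effect: no → true
  meter paid: yes → true
  electric vehicle: yes → true
  commercial vehicle: yes → true
  day = Thu: Sat == Thu is false
  street-cleaning window active: yes → true
  permit type ∈ {B, none}: C is not in the set → false
  permit type = B: C == B is false
Combine:
[1.1.1] true AND true = true
[1.1.2] true AND true AND true = true
[1.1] true → true = true
[1.2.1.2] NOT true = false
[1.2.1] false AND false = false
[1.2.2.1] false → false (antecedent false ⇒ implication holds) = true
[1.2.2] NOT true = false
[1.2] false OR false = false
[1] true → false = false
[root] NOT false = true
Overall: true → permitted

Permitted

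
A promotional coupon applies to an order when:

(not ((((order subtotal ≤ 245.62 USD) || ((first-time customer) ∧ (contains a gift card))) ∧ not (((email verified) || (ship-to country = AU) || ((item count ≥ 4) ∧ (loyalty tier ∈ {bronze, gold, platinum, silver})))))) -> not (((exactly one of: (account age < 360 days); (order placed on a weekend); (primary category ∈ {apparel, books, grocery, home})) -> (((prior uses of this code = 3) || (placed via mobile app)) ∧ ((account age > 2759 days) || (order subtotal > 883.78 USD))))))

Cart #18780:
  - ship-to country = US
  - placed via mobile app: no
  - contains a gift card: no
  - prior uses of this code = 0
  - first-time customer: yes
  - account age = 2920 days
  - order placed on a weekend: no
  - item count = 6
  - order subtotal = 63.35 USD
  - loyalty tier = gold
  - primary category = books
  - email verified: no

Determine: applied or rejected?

Atomic conditions:
  order subtotal ≤ 245.62 USD: 63.35 ≤ 245.62 is true
  first-time customer: yes → true
  contains a gift card: no → false
  email verified: no → false
  ship-to country = AU: US == AU is false
  item count ≥ 4: 6 ≥ 4 is true
  loyalty tier ∈ {bronze, gold, platinum, silver}: gold is in the set → true
  account age < 360 days: 2920 < 360 is false
  order placed on a weekend: no → false
  primary category ∈ {apparel, books, grocery, home}: books is in the set → true
  prior uses of this code = 3: 0 == 3 is false
  placed via mobile app: no → false
  account age > 2759 days: 2920 > 2759 is true
  order subtotal > 883.78 USD: 63.35 > 883.78 is false
Combine:
[1.1.1.2] true AND false = false
[1.1.1] true OR false = true
[1.1.2.1.3] true AND true = true
[1.1.2.1] false OR false OR true = true
[1.1.2] NOT true = false
[1.1] true AND false = false
[1] NOT false = true
[2.1.1] exactly-one(false, false, true) = true
[2.1.2.1] false OR false = false
[2.1.2.2] true OR false = true
[2.1.2] false AND true = false
[2.1] true → false = false
[2] NOT false = true
[root] true → true = true
Overall: true → applied

Applied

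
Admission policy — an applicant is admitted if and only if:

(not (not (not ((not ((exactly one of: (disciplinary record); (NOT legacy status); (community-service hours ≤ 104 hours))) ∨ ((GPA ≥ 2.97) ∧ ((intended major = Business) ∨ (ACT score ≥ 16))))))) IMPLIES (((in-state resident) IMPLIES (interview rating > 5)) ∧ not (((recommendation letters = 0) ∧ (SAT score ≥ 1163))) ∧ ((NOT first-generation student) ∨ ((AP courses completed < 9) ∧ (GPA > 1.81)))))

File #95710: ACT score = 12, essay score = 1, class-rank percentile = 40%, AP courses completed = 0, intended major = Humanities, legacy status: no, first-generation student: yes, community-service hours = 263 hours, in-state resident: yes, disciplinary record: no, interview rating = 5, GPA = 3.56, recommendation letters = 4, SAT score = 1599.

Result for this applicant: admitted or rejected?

Rejected

Atomic conditions:
  disciplinary record: no → false
  NOT legacy status: no → true
  community-service hours ≤ 104 hours: 263 ≤ 104 is false
  GPA ≥ 2.97: 3.56 ≥ 2.97 is true
  intended major = Business: Humanities == Business is false
  ACT score ≥ 16: 12 ≥ 16 is false
  in-state resident: yes → true
  interview rating > 5: 5 > 5 is false
  recommendation letters = 0: 4 == 0 is false
  SAT score ≥ 1163: 1599 ≥ 1163 is true
  NOT first-generation student: yes → false
  AP courses completed < 9: 0 < 9 is true
  GPA > 1.81: 3.56 > 1.81 is true
Combine:
[1.1.1.1.1.1] exactly-one(false, true, false) = true
[1.1.1.1.1] NOT true = false
[1.1.1.1.2.2] false OR false = false
[1.1.1.1.2] true AND false = false
[1.1.1.1] false OR false = false
[1.1.1] NOT false = true
[1.1] NOT true = false
[1] NOT false = true
[2.1] true → false = false
[2.2.1] false AND true = false
[2.2] NOT false = true
[2.3.2] true AND true = true
[2.3] false OR true = true
[2] false AND true AND true = false
[root] true → false = false
Overall: false → rejected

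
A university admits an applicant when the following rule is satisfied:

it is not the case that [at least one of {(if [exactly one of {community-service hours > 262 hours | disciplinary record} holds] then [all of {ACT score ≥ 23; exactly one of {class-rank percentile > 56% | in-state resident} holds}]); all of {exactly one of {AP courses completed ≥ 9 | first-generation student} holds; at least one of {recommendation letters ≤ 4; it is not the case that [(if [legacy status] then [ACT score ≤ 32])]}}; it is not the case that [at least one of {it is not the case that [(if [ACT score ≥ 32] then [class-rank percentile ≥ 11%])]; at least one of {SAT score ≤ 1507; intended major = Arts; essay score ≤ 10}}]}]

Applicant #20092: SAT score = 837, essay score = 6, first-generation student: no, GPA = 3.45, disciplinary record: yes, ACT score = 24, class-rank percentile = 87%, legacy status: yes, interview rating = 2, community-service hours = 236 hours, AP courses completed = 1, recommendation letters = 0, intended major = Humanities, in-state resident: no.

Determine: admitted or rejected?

Atomic conditions:
  community-service hours > 262 hours: 236 > 262 is false
  disciplinary record: yes → true
  ACT score ≥ 23: 24 ≥ 23 is true
  class-rank percentile > 56%: 87 > 56 is true
  in-state resident: no → false
  AP courses completed ≥ 9: 1 ≥ 9 is false
  first-generation student: no → false
  recommendation letters ≤ 4: 0 ≤ 4 is true
  legacy status: yes → true
  ACT score ≤ 32: 24 ≤ 32 is true
  ACT score ≥ 32: 24 ≥ 32 is false
  class-rank percentile ≥ 11%: 87 ≥ 11 is true
  SAT score ≤ 1507: 837 ≤ 1507 is true
  intended major = Arts: Humanities == Arts is false
  essay score ≤ 10: 6 ≤ 10 is true
Combine:
[1.1.1] exactly-one(false, true) = true
[1.1.2.2] exactly-one(true, false) = true
[1.1.2] true AND true = true
[1.1] true → true = true
[1.2.1] exactly-one(false, false) = false
[1.2.2.2.1] true → true = true
[1.2.2.2] NOT true = false
[1.2.2] true OR false = true
[1.2] false AND true = false
[1.3.1.1.1] false → true (antecedent false ⇒ implication holds) = true
[1.3.1.1] NOT true = false
[1.3.1.2] true OR false OR true = true
[1.3.1] false OR true = true
[1.3] NOT true = false
[1] true OR false OR false = true
[root] NOT true = false
Overall: false → rejected

Rejected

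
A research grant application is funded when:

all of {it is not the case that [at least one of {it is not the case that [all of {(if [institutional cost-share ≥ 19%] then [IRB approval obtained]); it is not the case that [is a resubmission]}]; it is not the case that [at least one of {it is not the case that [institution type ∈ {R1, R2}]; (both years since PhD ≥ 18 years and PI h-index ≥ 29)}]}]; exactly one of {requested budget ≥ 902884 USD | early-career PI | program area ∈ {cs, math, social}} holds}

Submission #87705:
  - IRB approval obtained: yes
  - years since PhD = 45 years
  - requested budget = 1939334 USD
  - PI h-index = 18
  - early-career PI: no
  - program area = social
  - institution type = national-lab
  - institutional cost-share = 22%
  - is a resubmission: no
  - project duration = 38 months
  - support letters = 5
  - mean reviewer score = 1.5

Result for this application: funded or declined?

Declined

Atomic conditions:
  institutional cost-share ≥ 19%: 22 ≥ 19 is true
  IRB approval obtained: yes → true
  is a resubmission: no → false
  institution type ∈ {R1, R2}: national-lab is not in the set → false
  years since PhD ≥ 18 years: 45 ≥ 18 is true
  PI h-index ≥ 29: 18 ≥ 29 is false
  requested budget ≥ 902884 USD: 1939334 ≥ 902884 is true
  early-career PI: no → false
  program area ∈ {cs, math, social}: social is in the set → true
Combine:
[1.1.1.1.1] true → true = true
[1.1.1.1.2] NOT false = true
[1.1.1.1] true AND true = true
[1.1.1] NOT true = false
[1.1.2.1.1] NOT false = true
[1.1.2.1.2] true AND false = false
[1.1.2.1] true OR false = true
[1.1.2] NOT true = false
[1.1] false OR false = false
[1] NOT false = true
[2] exactly-one(true, false, true) = false
[root] true AND false = false
Overall: false → declined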